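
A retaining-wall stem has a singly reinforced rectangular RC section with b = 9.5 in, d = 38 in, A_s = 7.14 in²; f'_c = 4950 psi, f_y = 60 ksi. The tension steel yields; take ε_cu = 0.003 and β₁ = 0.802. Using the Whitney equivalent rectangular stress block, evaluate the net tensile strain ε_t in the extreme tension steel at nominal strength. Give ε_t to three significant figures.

ε_t ≈ 0.00553

a = A_s f_y/(0.85 f'_c b) = 10.718 in.
β₁ = 0.802, so c = a/β₁ = 10.718/0.802 = 13.364 in.
From the linear strain diagram with ε_cu = 0.003: ε_t = 0.003 (d − c)/c = 0.003 × (38 − 13.364)/13.364 = 0.00553.
Since ε_t ≥ 0.005, the section is tension-controlled.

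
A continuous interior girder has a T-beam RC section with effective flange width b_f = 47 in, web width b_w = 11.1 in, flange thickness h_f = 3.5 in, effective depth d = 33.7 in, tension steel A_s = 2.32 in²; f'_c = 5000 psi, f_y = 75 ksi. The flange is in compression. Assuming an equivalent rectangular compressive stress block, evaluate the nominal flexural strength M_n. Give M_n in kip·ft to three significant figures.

Tension: T = A_s f_y = 2.32 × 75 = 174 kips.
Try a within the flange: a = T/(0.85 f'_c b_f) = 174/(0.85 × 5 × 47) = 0.871 in.
Since a = 0.871 ≤ h_f = 3.5 in, the stress block lies entirely in the flange; analyse as a rectangular beam of width b_f.
M_n = T(d − a/2) = 174 × (33.7 − 0.4355) = 5788.0 kip·in.
M_n = 5788.0/12 = 482.33 kip·ft.

M_n ≈ 482 kip·ft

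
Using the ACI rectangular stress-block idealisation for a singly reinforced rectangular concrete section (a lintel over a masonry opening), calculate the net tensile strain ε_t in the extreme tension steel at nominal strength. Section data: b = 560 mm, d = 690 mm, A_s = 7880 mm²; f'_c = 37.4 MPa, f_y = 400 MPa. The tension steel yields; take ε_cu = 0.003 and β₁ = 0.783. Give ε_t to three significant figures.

ε_t ≈ 0.00615

a = A_s f_y/(0.85 f'_c b) = 177.05 mm.
β₁ = 0.783, so c = a/β₁ = 177.05/0.783 = 226.12 mm.
From the linear strain diagram with ε_cu = 0.003: ε_t = 0.003 (d − c)/c = 0.003 × (690 − 226.12)/226.12 = 0.00615.
Since ε_t ≥ 0.005, the section is tension-controlled.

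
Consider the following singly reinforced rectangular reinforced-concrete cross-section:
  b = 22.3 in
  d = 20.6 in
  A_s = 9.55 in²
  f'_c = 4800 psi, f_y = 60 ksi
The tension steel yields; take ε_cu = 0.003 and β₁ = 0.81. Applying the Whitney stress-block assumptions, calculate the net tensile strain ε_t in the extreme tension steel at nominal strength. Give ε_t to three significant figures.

ε_t ≈ 0.00495

a = A_s f_y/(0.85 f'_c b) = 6.298 in.
β₁ = 0.81, so c = a/β₁ = 6.298/0.81 = 7.775 in.
From the linear strain diagram with ε_cu = 0.003: ε_t = 0.003 (d − c)/c = 0.003 × (20.6 − 7.775)/7.775 = 0.00495.
ε_t is between 0.004 and 0.005 — transition zone.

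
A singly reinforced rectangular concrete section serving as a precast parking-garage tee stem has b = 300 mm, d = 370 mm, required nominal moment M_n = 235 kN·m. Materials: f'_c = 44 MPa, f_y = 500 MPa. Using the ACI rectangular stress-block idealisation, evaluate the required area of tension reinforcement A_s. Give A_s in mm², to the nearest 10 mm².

With M_n = 0.85 f'_c a b (d − a/2), solve the quadratic for a:
a = d − √(d² − 2M_n/(0.85 f'_c b)) = 370 − √(370² − 2 × 235×10⁶/(0.85 × 44 × 300)) = 61.76 mm.
A_s = 0.85 f'_c a b / f_y = 0.85 × 44 × 61.76 × 300 / 500 = 1385.9 mm².

A_s ≈ 1390 mm²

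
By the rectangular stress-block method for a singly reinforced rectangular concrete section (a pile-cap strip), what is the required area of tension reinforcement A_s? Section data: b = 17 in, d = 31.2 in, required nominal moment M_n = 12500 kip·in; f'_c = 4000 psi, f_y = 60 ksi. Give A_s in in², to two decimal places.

A_s ≈ 7.65 in²

From M_n = 0.85 f'_c a b (d − a/2):
a = d − √(d² − 2M_n/(0.85 f'_c b)) = 31.2 − √(31.2² − 2 × 12500/(0.85 × 4 × 17)) = 7.942 in.
A_s = 0.85 f'_c a b / f_y = 0.85 × 4 × 7.942 × 17 / 60 = 7.651 in².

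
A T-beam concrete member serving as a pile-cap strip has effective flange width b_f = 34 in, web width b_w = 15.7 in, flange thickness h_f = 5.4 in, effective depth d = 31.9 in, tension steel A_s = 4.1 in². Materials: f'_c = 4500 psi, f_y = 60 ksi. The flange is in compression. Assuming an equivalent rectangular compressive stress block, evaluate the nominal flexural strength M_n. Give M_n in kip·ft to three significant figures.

Tension: T = A_s f_y = 4.1 × 60 = 246 kips.
Try a within the flange: a = T/(0.85 f'_c b_f) = 246/(0.85 × 4.5 × 34) = 1.892 in.
Since a = 1.892 ≤ h_f = 5.4 in, the stress block lies entirely in the flange; analyse as a rectangular beam of width b_f.
M_n = T(d − a/2) = 246 × (31.9 − 0.946) = 7614.7 kip·in.
M_n = 7614.7/12 = 634.56 kip·ft.

M_n ≈ 635 kip·ft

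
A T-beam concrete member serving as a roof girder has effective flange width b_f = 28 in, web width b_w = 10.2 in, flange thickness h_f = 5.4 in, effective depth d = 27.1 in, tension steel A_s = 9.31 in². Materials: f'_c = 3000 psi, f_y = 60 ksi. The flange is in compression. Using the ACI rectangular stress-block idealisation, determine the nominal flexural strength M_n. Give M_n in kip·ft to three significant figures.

Tension: T = A_s f_y = 9.31 × 60 = 558.6 kips.
Try a within the flange: a = T/(0.85 f'_c b_f) = 558.6/(0.85 × 3 × 28) = 7.824 in.
a = 7.824 > h_f = 5.4 in: the block extends into the web. Split into flange-overhang and web parts.
C_f = 0.85 f'_c (b_f − b_w) h_f = 0.85 × 3 × (28 − 10.2) × 5.4 = 245.1 kips.
Remaining web compression depth: a_w = (T − C_f)/(0.85 f'_c b_w) = (558.6 − 245.1)/(0.85 × 3 × 10.2) = 12.053 in.
M_n = C_f(d − h_f/2) + (T − C_f)(d − a_w/2) = 245.1 × (27.1 − 2.7) + 313.5 × (27.1 − 6.0265) = 5980.4 + 6606.5 = 12586.9 kip·in.
M_n = 12586.9/12 = 1048.91 kip·ft.

M_n ≈ 1050 kip·ft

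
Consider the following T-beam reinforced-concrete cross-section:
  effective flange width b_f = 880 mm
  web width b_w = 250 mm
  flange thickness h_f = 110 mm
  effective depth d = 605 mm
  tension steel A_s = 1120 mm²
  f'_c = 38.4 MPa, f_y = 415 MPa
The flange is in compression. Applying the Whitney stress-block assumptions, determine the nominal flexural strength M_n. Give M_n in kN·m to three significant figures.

Tension: T = A_s f_y = 1120 × 415 = 464800 N.
Try a within the flange: a = T/(0.85 f'_c b_f) = 464800/(0.85 × 38.4 × 880) = 16.18 mm.
Since a = 16.18 ≤ h_f = 110 mm, the stress block lies entirely in the flange; analyse as a rectangular beam of width b_f.
M_n = T(d − a/2) = 464800 × (605 − 8.09) = 277.44 × 10⁶ N·mm.
M_n = 277.44 kN·m.

M_n ≈ 277 kN·m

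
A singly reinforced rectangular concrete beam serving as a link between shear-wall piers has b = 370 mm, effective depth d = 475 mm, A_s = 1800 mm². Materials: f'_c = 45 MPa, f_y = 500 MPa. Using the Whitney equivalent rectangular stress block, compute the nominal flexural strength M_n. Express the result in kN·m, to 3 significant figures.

M_n ≈ 399 kN·m

T = A_s f_y = 1800 × 500 = 900000 N = 900 kN.
From C = T: a = T/(0.85 f'_c b) = 900000/(0.85 × 45 × 370) = 63.59 mm.
M_n = T(d − a/2) = 900 kN × (475 − 31.795) mm = 398.88 kN·m.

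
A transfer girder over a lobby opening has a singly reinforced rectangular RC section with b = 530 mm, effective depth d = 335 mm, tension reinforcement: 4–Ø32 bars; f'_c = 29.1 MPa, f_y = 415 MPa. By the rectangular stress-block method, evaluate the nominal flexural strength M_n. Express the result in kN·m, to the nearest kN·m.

M_n ≈ 379 kN·m

A_s = 4 × 804 = 3216 mm².
T = A_s f_y = 3216 × 415 = 1334640 N = 1334.64 kN.
From C = T: a = T/(0.85 f'_c b) = 1334640/(0.85 × 29.1 × 530) = 101.81 mm.
M_n = T(d − a/2) = 1334.64 kN × (335 − 50.905) mm = 379.16 kN·m.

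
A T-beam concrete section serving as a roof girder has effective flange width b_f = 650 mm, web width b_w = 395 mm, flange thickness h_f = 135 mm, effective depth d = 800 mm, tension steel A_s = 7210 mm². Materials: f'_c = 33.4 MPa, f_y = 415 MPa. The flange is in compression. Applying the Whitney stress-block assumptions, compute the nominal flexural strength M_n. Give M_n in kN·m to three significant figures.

Tension: T = A_s f_y = 7210 × 415 = 2992150 N.
Try a within the flange: a = T/(0.85 f'_c b_f) = 2992150/(0.85 × 33.4 × 650) = 162.15 mm.
a = 162.15 > h_f = 135 mm: the block extends into the web. Split into flange-overhang and web parts.
C_f = 0.85 f'_c (b_f − b_w) h_f = 0.85 × 33.4 × (650 − 395) × 135 = 977326 N.
Remaining web compression depth: a_w = (T − C_f)/(0.85 f'_c b_w) = (2992150 − 977326)/(0.85 × 33.4 × 395) = 179.67 mm.
M_n = C_f(d − h_f/2) + (T − C_f)(d − a_w/2) = 977326 × (800 − 67.5) + 2014824 × (800 − 89.835) = 715.89 + 1430.86 = 2146.75 × 10⁶ N·mm.
M_n = 2146.75 kN·m.

M_n ≈ 2150 kN·m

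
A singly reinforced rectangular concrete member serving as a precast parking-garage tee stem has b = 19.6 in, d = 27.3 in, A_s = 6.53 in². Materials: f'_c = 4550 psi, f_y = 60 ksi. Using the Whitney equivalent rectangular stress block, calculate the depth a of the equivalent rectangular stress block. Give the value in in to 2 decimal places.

a ≈ 5.17 in

T = A_s f_y = 6.53 × 60 = 391.8 kips.
a = T/(0.85 f'_c b) = 391.8/(0.85 × 4.55 × 19.6) = 5.17 in.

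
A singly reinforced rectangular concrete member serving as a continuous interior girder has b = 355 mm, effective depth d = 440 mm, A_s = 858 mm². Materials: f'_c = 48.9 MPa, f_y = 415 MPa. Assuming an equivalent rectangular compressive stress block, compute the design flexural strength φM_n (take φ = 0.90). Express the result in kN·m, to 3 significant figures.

T = A_s f_y = 858 × 415 = 356070 N = 356.07 kN.
From C = T: a = T/(0.85 f'_c b) = 356070/(0.85 × 48.9 × 355) = 24.13 mm.
M_n = T(d − a/2) = 356.07 kN × (440 − 12.065) mm = 152.37 kN·m.
φM_n = 0.90 × 152.37 = 137.13 kN·m.

φM_n ≈ 137 kN·m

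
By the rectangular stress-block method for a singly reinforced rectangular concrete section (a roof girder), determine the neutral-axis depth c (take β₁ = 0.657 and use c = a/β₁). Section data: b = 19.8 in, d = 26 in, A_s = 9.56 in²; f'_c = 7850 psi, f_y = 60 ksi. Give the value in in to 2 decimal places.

T = A_s f_y = 9.56 × 60 = 573.6 kips.
a = T/(0.85 f'_c b) = 573.6/(0.85 × 7.85 × 19.8) = 4.3417 in.
With β₁ = 0.657, c = a/β₁ = 4.3417/0.657 = 6.61 in.

c ≈ 6.61 in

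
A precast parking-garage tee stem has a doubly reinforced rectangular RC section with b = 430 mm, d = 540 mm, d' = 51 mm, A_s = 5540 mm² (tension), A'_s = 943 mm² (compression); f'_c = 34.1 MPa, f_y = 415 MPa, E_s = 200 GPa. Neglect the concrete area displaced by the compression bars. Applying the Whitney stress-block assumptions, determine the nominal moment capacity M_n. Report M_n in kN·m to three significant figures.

M_n ≈ 1080 kN·m

Assume both tension and compression steel yield.
Net tension couple steel: A_s − A'_s = 4597 mm².
a = (A_s − A'_s) f_y / (0.85 f'_c b) = 1907755/(0.85 × 34.1 × 430) = 153.07 mm.
c = a/β₁ = 153.07/0.806 = 189.91 mm; ε'_s = 0.003(c − d')/c = 0.0022 ≥ f_y/E_s = 0.0021, so compression steel does yield.
M_n = (A_s − A'_s) f_y (d − a/2) + A'_s f_y (d − d') = [1907755 × (540 − 76.535) + 391345 × (540 − 51)] × 10⁻⁶ = 884.18 + 191.37 = 1075.55 kN·m.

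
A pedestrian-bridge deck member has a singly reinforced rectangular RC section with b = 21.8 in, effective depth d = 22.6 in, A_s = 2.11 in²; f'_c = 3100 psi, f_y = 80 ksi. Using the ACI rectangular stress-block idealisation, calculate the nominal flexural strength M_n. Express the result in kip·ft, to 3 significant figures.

M_n ≈ 297 kip·ft

T = A_s f_y = 2.11 × 80 = 168.8 kips.
a = T/(0.85 f'_c b) = 168.8/(0.85 × 3.1 × 21.8) = 2.939 in.
M_n = T(d − a/2) = 168.8 × (22.6 − 1.4695) = 3566.8 kip·in = 3566.8/12 = 297.23 kip·ft.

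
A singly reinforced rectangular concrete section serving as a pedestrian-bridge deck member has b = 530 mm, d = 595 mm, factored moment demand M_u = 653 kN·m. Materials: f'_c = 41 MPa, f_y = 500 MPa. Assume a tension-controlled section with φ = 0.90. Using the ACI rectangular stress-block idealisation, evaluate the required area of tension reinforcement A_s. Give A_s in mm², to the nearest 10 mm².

A_s ≈ 2590 mm²

M_n = M_u/φ = 653/0.90 = 725.556 kN·m.
With M_n = 0.85 f'_c a b (d − a/2), solve the quadratic for a:
a = d − √(d² − 2M_n/(0.85 f'_c b)) = 595 − √(595² − 2 × 725.556×10⁶/(0.85 × 41 × 530)) = 70.16 mm.
A_s = 0.85 f'_c a b / f_y = 0.85 × 41 × 70.16 × 530 / 500 = 2591.8 mm².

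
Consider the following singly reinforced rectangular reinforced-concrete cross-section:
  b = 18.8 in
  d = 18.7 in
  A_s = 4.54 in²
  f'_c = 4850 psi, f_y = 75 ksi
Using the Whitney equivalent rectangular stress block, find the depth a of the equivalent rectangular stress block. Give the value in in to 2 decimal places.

T = A_s f_y = 4.54 × 75 = 340.5 kips.
a = T/(0.85 f'_c b) = 340.5/(0.85 × 4.85 × 18.8) = 4.39 in.

a ≈ 4.39 in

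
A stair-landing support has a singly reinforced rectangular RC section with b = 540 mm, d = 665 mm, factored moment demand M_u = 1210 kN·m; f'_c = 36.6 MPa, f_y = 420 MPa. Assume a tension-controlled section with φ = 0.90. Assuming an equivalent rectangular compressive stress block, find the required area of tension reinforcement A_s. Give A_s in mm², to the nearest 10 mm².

A_s ≈ 5350 mm²

M_n = M_u/φ = 1210/0.90 = 1344.44 kN·m.
With M_n = 0.85 f'_c a b (d − a/2), solve the quadratic for a:
a = d − √(d² − 2M_n/(0.85 f'_c b)) = 665 − √(665² − 2 × 1344.44×10⁶/(0.85 × 36.6 × 540)) = 133.81 mm.
A_s = 0.85 f'_c a b / f_y = 0.85 × 36.6 × 133.81 × 540 / 420 = 5352.2 mm².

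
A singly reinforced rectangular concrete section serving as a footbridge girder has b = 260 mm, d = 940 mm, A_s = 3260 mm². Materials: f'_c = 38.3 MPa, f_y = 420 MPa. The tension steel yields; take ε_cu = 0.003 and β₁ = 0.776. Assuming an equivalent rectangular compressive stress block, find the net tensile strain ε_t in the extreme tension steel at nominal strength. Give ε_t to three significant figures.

a = A_s f_y/(0.85 f'_c b) = 161.76 mm.
β₁ = 0.776, so c = a/β₁ = 161.76/0.776 = 208.45 mm.
From the linear strain diagram with ε_cu = 0.003: ε_t = 0.003 (d − c)/c = 0.003 × (940 − 208.45)/208.45 = 0.0105.
Since ε_t ≥ 0.005, the section is tension-controlled.

ε_t ≈ 0.0105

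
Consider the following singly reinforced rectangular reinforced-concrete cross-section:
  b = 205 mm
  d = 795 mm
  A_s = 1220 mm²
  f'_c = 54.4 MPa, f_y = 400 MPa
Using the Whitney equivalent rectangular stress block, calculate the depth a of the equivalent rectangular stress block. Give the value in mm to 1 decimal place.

T = A_s f_y = 1220 × 400 = 488000 N = 488 kN.
Setting C = 0.85 f'_c a b equal to T: a = 488000/(0.85 × 54.4 × 205) = 51.5 mm.

a ≈ 51.5 mm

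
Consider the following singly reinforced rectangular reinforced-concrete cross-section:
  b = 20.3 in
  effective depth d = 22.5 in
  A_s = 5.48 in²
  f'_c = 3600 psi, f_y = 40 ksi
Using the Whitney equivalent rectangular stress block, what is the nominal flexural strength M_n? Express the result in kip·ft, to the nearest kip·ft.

T = A_s f_y = 5.48 × 40 = 219.2 kips.
a = T/(0.85 f'_c b) = 219.2/(0.85 × 3.6 × 20.3) = 3.529 in.
M_n = T(d − a/2) = 219.2 × (22.5 − 1.7645) = 4545.2 kip·in = 4545.2/12 = 378.77 kip·ft.

M_n ≈ 379 kip·ft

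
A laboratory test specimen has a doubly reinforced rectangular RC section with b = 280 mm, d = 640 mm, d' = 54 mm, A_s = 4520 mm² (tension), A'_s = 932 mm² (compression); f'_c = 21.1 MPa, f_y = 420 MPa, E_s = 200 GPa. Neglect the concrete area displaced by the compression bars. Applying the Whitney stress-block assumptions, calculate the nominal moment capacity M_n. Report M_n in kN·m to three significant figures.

Assume both tension and compression steel yield.
Net tension couple steel: A_s − A'_s = 3588 mm².
a = (A_s − A'_s) f_y / (0.85 f'_c b) = 1506960/(0.85 × 21.1 × 280) = 300.08 mm.
c = a/β₁ = 300.08/0.85 = 353.04 mm; ε'_s = 0.003(c − d')/c = 0.0025 ≥ f_y/E_s = 0.0021, so compression steel does yield.
M_n = (A_s − A'_s) f_y (d − a/2) + A'_s f_y (d − d') = [1506960 × (640 − 150.04) + 391440 × (640 − 54)] × 10⁻⁶ = 738.35 + 229.38 = 967.73 kN·m.

M_n ≈ 968 kN·m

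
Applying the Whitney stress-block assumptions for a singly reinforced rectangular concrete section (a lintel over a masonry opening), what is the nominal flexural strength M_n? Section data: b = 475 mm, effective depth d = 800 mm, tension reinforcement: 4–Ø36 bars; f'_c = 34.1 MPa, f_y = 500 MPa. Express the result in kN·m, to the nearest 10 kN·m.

A_s = 4 × 1018 = 4072 mm².
T = A_s f_y = 4072 × 500 = 2036000 N = 2036 kN.
From C = T: a = T/(0.85 f'_c b) = 2036000/(0.85 × 34.1 × 475) = 147.88 mm.
M_n = T(d − a/2) = 2036 kN × (800 − 73.94) mm = 1478.26 kN·m.

M_n ≈ 1480 kN·m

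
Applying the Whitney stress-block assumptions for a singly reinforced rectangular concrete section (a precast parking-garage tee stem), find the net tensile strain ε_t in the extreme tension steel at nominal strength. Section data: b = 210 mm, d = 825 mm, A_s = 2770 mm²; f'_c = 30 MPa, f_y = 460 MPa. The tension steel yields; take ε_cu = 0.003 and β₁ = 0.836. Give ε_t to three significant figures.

a = A_s f_y/(0.85 f'_c b) = 237.95 mm.
β₁ = 0.836, so c = a/β₁ = 237.95/0.836 = 284.63 mm.
From the linear strain diagram with ε_cu = 0.003: ε_t = 0.003 (d − c)/c = 0.003 × (825 − 284.63)/284.63 = 0.00570.
Since ε_t ≥ 0.005, the section is tension-controlled.

ε_t ≈ 0.00570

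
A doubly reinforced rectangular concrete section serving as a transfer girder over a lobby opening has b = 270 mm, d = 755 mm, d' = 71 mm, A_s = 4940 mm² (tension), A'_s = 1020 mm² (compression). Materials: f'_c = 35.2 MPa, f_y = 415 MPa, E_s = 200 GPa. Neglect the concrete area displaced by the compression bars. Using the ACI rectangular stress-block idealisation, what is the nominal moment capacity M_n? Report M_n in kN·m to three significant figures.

M_n ≈ 1350 kN·m

Assume both tension and compression steel yield.
Net tension couple steel: A_s − A'_s = 3920 mm².
a = (A_s − A'_s) f_y / (0.85 f'_c b) = 1626800/(0.85 × 35.2 × 270) = 201.38 mm.
c = a/β₁ = 201.38/0.799 = 252.04 mm; ε'_s = 0.003(c − d')/c = 0.0022 ≥ f_y/E_s = 0.0021, so compression steel does yield.
M_n = (A_s − A'_s) f_y (d − a/2) + A'_s f_y (d − d') = [1626800 × (755 − 100.69) + 423300 × (755 − 71)] × 10⁻⁶ = 1064.43 + 289.54 = 1353.97 kN·m.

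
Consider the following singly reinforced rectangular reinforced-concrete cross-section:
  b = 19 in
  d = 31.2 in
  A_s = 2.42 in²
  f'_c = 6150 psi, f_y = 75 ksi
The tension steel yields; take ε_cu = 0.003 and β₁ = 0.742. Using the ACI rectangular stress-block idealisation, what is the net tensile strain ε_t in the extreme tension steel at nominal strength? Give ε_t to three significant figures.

a = A_s f_y/(0.85 f'_c b) = 1.827 in.
β₁ = 0.742, so c = a/β₁ = 1.827/0.742 = 2.462 in.
From the linear strain diagram with ε_cu = 0.003: ε_t = 0.003 (d − c)/c = 0.003 × (31.2 − 2.462)/2.462 = 0.0350.
Since ε_t ≥ 0.005, the section is tension-controlled.

ε_t ≈ 0.0350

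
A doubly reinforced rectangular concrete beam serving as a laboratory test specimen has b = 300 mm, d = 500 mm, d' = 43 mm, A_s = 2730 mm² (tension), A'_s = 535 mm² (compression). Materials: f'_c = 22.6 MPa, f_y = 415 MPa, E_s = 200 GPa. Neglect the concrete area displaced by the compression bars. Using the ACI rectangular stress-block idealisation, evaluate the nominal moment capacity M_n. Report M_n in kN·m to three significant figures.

M_n ≈ 485 kN·m

Assume both tension and compression steel yield.
Net tension couple steel: A_s − A'_s = 2195 mm².
a = (A_s − A'_s) f_y / (0.85 f'_c b) = 910925/(0.85 × 22.6 × 300) = 158.06 mm.
c = a/β₁ = 158.06/0.85 = 185.95 mm; ε'_s = 0.003(c − d')/c = 0.0023 ≥ f_y/E_s = 0.0021, so compression steel does yield.
M_n = (A_s − A'_s) f_y (d − a/2) + A'_s f_y (d − d') = [910925 × (500 − 79.03) + 222025 × (500 − 43)] × 10⁻⁶ = 383.47 + 101.47 = 484.94 kN·m.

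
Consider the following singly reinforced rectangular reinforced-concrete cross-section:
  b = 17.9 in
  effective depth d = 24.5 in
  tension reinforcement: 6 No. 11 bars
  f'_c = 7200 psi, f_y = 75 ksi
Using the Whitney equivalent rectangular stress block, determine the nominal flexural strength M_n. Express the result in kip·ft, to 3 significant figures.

A_s = 6 × 1.56 = 9.36 in².
T = A_s f_y = 9.36 × 75 = 702 kips.
a = T/(0.85 f'_c b) = 702/(0.85 × 7.2 × 17.9) = 6.408 in.
M_n = T(d − a/2) = 702 × (24.5 − 3.204) = 14949.8 kip·in = 14949.8/12 = 1245.82 kip·ft.

M_n ≈ 1250 kip·ft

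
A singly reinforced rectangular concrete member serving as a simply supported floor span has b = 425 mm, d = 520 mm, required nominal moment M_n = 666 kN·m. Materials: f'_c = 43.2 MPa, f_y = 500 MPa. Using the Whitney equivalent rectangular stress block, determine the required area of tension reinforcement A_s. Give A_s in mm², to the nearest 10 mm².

With M_n = 0.85 f'_c a b (d − a/2), solve the quadratic for a:
a = d − √(d² − 2M_n/(0.85 f'_c b)) = 520 − √(520² − 2 × 666×10⁶/(0.85 × 43.2 × 425)) = 89.83 mm.
A_s = 0.85 f'_c a b / f_y = 0.85 × 43.2 × 89.83 × 425 / 500 = 2803.8 mm².

A_s ≈ 2800 mm²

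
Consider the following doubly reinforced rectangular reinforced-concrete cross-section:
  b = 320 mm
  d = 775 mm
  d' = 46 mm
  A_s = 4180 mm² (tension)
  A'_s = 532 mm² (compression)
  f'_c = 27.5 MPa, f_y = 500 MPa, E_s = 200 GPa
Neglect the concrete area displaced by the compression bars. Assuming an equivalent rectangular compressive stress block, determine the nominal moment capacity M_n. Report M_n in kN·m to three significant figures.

Assume both tension and compression steel yield.
Net tension couple steel: A_s − A'_s = 3648 mm².
a = (A_s − A'_s) f_y / (0.85 f'_c b) = 1824000/(0.85 × 27.5 × 320) = 243.85 mm.
c = a/β₁ = 243.85/0.85 = 286.88 mm; ε'_s = 0.003(c − d')/c = 0.0025 ≥ f_y/E_s = 0.0025, so compression steel does yield.
M_n = (A_s − A'_s) f_y (d − a/2) + A'_s f_y (d − d') = [1824000 × (775 − 121.925) + 266000 × (775 − 46)] × 10⁻⁶ = 1191.21 + 193.91 = 1385.12 kN·m.

M_n ≈ 1390 kN·m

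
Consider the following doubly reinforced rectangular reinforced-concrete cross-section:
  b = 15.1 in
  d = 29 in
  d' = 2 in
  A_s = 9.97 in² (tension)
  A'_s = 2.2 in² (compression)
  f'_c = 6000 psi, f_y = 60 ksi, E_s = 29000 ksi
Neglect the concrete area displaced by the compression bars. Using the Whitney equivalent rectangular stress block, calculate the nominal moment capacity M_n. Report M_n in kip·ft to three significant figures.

M_n ≈ 1310 kip·ft

Assume both steels yield.
a = (A_s − A'_s) f_y/(0.85 f'_c b) = (9.97 − 2.2) × 60/(0.85 × 6 × 15.1) = 6.054 in.
c = a/β₁ = 6.054/0.75 = 8.072 in; ε'_s = 0.003(c − d')/c = 0.0023 ≥ ε_y = 0.0021, so the compression steel yields.
M_n = (A_s − A'_s) f_y (d − a/2) + A'_s f_y (d − d') = 466.2 × (29 − 3.027) + 132 × (29 − 2) = 12108.6 + 3564.0 = 15672.6 kip·in = 15672.6/12 = 1306.05 kip·ft.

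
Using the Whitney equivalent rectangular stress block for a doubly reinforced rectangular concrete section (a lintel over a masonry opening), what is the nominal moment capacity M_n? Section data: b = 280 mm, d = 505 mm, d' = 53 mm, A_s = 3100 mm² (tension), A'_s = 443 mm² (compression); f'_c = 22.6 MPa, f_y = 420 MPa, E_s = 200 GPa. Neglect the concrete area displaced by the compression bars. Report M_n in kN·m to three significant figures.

Assume both tension and compression steel yield.
Net tension couple steel: A_s − A'_s = 2657 mm².
a = (A_s − A'_s) f_y / (0.85 f'_c b) = 1115940/(0.85 × 22.6 × 280) = 207.47 mm.
c = a/β₁ = 207.47/0.85 = 244.08 mm; ε'_s = 0.003(c − d')/c = 0.0023 ≥ f_y/E_s = 0.0021, so compression steel does yield.
M_n = (A_s − A'_s) f_y (d − a/2) + A'_s f_y (d − d') = [1115940 × (505 − 103.735) + 186060 × (505 − 53)] × 10⁻⁶ = 447.79 + 84.10 = 531.89 kN·m.

M_n ≈ 532 kN·m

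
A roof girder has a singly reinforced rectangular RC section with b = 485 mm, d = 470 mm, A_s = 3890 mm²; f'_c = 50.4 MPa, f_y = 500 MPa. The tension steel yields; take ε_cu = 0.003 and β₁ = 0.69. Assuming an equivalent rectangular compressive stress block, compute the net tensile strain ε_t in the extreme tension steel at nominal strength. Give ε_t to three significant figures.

ε_t ≈ 0.00739

a = A_s f_y/(0.85 f'_c b) = 93.61 mm.
β₁ = 0.69, so c = a/β₁ = 93.61/0.69 = 135.67 mm.
From the linear strain diagram with ε_cu = 0.003: ε_t = 0.003 (d − c)/c = 0.003 × (470 − 135.67)/135.67 = 0.00739.
Since ε_t ≥ 0.005, the section is tension-controlled.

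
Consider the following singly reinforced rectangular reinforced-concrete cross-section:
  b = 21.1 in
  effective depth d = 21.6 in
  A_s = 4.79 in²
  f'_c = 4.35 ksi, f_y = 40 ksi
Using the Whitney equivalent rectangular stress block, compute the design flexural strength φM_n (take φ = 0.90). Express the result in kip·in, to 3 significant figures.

T = A_s f_y = 4.79 × 40 = 191.6 kips.
a = T/(0.85 f'_c b) = 191.6/(0.85 × 4.35 × 21.1) = 2.456 in.
M_n = T(d − a/2) = 191.6 × (21.6 − 1.228) = 3903.3 kip·in.
φM_n = 0.90 × 3903.3 = 3513.0 kip·in.

φM_n ≈ 3510 kip·in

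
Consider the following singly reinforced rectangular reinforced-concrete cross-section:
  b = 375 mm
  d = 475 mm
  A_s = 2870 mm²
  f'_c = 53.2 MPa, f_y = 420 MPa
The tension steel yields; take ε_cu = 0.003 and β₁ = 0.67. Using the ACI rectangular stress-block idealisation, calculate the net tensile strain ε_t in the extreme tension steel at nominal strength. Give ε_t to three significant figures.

ε_t ≈ 0.0104

a = A_s f_y/(0.85 f'_c b) = 71.08 mm.
β₁ = 0.67, so c = a/β₁ = 71.08/0.67 = 106.09 mm.
From the linear strain diagram with ε_cu = 0.003: ε_t = 0.003 (d − c)/c = 0.003 × (475 − 106.09)/106.09 = 0.0104.
Since ε_t ≥ 0.005, the section is tension-controlled.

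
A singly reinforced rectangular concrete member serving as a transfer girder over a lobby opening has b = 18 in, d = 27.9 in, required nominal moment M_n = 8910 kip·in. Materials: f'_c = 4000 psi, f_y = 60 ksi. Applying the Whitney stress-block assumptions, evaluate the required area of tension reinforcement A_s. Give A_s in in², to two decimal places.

A_s ≈ 5.94 in²

From M_n = 0.85 f'_c a b (d − a/2):
a = d − √(d² − 2M_n/(0.85 f'_c b)) = 27.9 − √(27.9² − 2 × 8910/(0.85 × 4 × 18)) = 5.827 in.
A_s = 0.85 f'_c a b / f_y = 0.85 × 4 × 5.827 × 18 / 60 = 5.944 in².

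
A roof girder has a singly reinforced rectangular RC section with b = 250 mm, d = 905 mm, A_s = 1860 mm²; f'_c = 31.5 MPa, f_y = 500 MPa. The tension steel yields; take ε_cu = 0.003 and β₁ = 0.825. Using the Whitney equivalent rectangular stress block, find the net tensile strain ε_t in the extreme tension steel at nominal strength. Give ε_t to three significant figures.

a = A_s f_y/(0.85 f'_c b) = 138.94 mm.
β₁ = 0.825, so c = a/β₁ = 138.94/0.825 = 168.41 mm.
From the linear strain diagram with ε_cu = 0.003: ε_t = 0.003 (d − c)/c = 0.003 × (905 − 168.41)/168.41 = 0.0131.
Since ε_t ≥ 0.005, the section is tension-controlled.

ε_t ≈ 0.0131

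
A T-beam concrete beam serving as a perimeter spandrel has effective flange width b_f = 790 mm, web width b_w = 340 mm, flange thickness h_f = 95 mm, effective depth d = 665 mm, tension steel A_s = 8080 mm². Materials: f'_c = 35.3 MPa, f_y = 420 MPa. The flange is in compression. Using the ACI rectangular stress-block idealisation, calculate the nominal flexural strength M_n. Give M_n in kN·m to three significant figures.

M_n ≈ 1980 kN·m

Tension: T = A_s f_y = 8080 × 420 = 3393600 N.
Try a within the flange: a = T/(0.85 f'_c b_f) = 3393600/(0.85 × 35.3 × 790) = 143.17 mm.
a = 143.17 > h_f = 95 mm: the block extends into the web. Split into flange-overhang and web parts.
C_f = 0.85 f'_c (b_f − b_w) h_f = 0.85 × 35.3 × (790 − 340) × 95 = 1282714 N.
Remaining web compression depth: a_w = (T − C_f)/(0.85 f'_c b_w) = (3393600 − 1282714)/(0.85 × 35.3 × 340) = 206.92 mm.
M_n = C_f(d − h_f/2) + (T − C_f)(d − a_w/2) = 1282714 × (665 − 47.5) + 2110886 × (665 − 103.46) = 792.08 + 1185.35 = 1977.43 × 10⁶ N·mm.
M_n = 1977.43 kN·m.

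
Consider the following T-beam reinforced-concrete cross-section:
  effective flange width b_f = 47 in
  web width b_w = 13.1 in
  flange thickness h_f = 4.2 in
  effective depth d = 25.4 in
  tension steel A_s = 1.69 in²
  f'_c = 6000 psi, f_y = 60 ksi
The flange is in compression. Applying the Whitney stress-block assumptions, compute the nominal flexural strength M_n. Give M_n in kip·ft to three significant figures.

Tension: T = A_s f_y = 1.69 × 60 = 101.4 kips.
Try a within the flange: a = T/(0.85 f'_c b_f) = 101.4/(0.85 × 6 × 47) = 0.423 in.
Since a = 0.423 ≤ h_f = 4.2 in, the stress block lies entirely in the flange; analyse as a rectangular beam of width b_f.
M_n = T(d − a/2) = 101.4 × (25.4 − 0.2115) = 2554.1 kip·in.
M_n = 2554.1/12 = 212.84 kip·ft.

M_n ≈ 213 kip·ft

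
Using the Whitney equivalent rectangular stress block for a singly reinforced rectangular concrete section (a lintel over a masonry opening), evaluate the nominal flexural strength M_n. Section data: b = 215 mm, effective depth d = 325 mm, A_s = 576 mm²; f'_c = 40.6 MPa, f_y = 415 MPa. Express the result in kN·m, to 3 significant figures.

T = A_s f_y = 576 × 415 = 239040 N = 239.04 kN.
From C = T: a = T/(0.85 f'_c b) = 239040/(0.85 × 40.6 × 215) = 32.22 mm.
M_n = T(d − a/2) = 239.04 kN × (325 − 16.11) mm = 73.84 kN·m.

M_n ≈ 73.8 kN·m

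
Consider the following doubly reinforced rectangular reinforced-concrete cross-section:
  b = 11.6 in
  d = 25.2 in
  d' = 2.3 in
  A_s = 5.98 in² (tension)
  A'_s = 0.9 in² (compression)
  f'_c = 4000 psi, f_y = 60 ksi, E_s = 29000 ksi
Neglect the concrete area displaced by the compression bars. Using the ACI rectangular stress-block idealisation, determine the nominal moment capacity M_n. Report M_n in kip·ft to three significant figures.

Assume both steels yield.
a = (A_s − A'_s) f_y/(0.85 f'_c b) = (5.98 − 0.9) × 60/(0.85 × 4 × 11.6) = 7.728 in.
c = a/β₁ = 7.728/0.85 = 9.092 in; ε'_s = 0.003(c − d')/c = 0.0022 ≥ ε_y = 0.0021, so the compression steel yields.
M_n = (A_s − A'_s) f_y (d − a/2) + A'_s f_y (d − d') = 304.8 × (25.2 − 3.864) + 54 × (25.2 − 2.3) = 6503.2 + 1236.6 = 7739.8 kip·in = 7739.8/12 = 644.98 kip·ft.

M_n ≈ 645 kip·ft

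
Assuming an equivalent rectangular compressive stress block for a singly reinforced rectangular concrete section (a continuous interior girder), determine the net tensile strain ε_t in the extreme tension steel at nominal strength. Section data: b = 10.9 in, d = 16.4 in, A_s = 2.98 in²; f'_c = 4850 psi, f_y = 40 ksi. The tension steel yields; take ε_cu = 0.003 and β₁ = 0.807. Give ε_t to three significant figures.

ε_t ≈ 0.0120

a = A_s f_y/(0.85 f'_c b) = 2.653 in.
β₁ = 0.807, so c = a/β₁ = 2.653/0.807 = 3.287 in.
From the linear strain diagram with ε_cu = 0.003: ε_t = 0.003 (d − c)/c = 0.003 × (16.4 − 3.287)/3.287 = 0.0120.
Since ε_t ≥ 0.005, the section is tension-controlled.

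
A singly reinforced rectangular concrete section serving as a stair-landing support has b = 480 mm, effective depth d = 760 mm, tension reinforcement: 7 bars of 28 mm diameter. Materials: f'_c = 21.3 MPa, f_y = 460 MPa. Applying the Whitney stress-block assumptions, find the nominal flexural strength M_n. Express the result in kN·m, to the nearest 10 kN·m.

A_s = 7 × 616 = 4312 mm².
T = A_s f_y = 4312 × 460 = 1983520 N = 1983.52 kN.
From C = T: a = T/(0.85 f'_c b) = 1983520/(0.85 × 21.3 × 480) = 228.24 mm.
M_n = T(d − a/2) = 1983.52 kN × (760 − 114.12) mm = 1281.12 kN·m.

M_n ≈ 1280 kN·m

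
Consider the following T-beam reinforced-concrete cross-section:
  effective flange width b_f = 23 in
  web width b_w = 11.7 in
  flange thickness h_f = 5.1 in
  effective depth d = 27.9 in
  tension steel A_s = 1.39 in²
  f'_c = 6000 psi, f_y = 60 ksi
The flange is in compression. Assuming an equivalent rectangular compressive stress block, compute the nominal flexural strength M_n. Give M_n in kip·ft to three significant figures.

Tension: T = A_s f_y = 1.39 × 60 = 83.4 kips.
Try a within the flange: a = T/(0.85 f'_c b_f) = 83.4/(0.85 × 6 × 23) = 0.711 in.
Since a = 0.711 ≤ h_f = 5.1 in, the stress block lies entirely in the flange; analyse as a rectangular beam of width b_f.
M_n = T(d − a/2) = 83.4 × (27.9 − 0.3555) = 2297.2 kip·in.
M_n = 2297.2/12 = 191.43 kip·ft.

M_n ≈ 191 kip·ft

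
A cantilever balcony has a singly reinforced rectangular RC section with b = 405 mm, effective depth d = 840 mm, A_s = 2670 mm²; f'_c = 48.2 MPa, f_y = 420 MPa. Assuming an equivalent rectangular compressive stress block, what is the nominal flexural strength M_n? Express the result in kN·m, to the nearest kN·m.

T = A_s f_y = 2670 × 420 = 1121400 N = 1121.4 kN.
From C = T: a = T/(0.85 f'_c b) = 1121400/(0.85 × 48.2 × 405) = 67.58 mm.
M_n = T(d − a/2) = 1121.4 kN × (840 − 33.79) mm = 904.08 kN·m.

M_n ≈ 904 kN·m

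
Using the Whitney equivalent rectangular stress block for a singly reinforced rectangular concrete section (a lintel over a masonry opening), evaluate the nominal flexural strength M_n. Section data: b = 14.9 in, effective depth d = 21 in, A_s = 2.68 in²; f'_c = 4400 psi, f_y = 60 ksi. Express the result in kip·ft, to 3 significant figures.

T = A_s f_y = 2.68 × 60 = 160.8 kips.
a = T/(0.85 f'_c b) = 160.8/(0.85 × 4.4 × 14.9) = 2.886 in.
M_n = T(d − a/2) = 160.8 × (21 − 1.443) = 3144.8 kip·in = 3144.8/12 = 262.07 kip·ft.

M_n ≈ 262 kip·ft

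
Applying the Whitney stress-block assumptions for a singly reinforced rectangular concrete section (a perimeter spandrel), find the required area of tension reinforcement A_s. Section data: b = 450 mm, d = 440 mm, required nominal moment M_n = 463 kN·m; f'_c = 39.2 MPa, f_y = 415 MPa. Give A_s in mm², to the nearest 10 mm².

A_s ≈ 2780 mm²

With M_n = 0.85 f'_c a b (d − a/2), solve the quadratic for a:
a = d − √(d² − 2M_n/(0.85 f'_c b)) = 440 − √(440² − 2 × 463×10⁶/(0.85 × 39.2 × 450)) = 76.90 mm.
A_s = 0.85 f'_c a b / f_y = 0.85 × 39.2 × 76.90 × 450 / 415 = 2778.4 mm².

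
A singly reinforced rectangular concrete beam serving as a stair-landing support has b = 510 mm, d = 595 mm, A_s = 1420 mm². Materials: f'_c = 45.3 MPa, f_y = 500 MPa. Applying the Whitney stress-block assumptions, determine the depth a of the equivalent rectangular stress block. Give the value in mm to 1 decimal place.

a ≈ 36.2 mm

T = A_s f_y = 1420 × 500 = 710000 N = 710 kN.
Setting C = 0.85 f'_c a b equal to T: a = 710000/(0.85 × 45.3 × 510) = 36.2 mm.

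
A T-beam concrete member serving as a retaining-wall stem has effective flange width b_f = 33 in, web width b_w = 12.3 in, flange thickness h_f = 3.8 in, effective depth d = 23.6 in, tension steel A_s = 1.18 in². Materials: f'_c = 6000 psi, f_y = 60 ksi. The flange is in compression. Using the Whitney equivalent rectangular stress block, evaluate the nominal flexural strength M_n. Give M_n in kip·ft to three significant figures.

M_n ≈ 138 kip·ft

Tension: T = A_s f_y = 1.18 × 60 = 70.8 kips.
Try a within the flange: a = T/(0.85 f'_c b_f) = 70.8/(0.85 × 6 × 33) = 0.421 in.
Since a = 0.421 ≤ h_f = 3.8 in, the stress block lies entirely in the flange; analyse as a rectangular beam of width b_f.
M_n = T(d − a/2) = 70.8 × (23.6 − 0.2105) = 1656.0 kip·in.
M_n = 1656.0/12 = 138.00 kip·ft.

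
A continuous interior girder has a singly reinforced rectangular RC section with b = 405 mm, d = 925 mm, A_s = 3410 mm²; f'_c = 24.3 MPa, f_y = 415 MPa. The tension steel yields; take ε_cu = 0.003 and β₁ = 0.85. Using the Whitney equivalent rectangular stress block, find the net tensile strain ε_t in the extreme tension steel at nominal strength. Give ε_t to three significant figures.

ε_t ≈ 0.0109

a = A_s f_y/(0.85 f'_c b) = 169.17 mm.
β₁ = 0.85, so c = a/β₁ = 169.17/0.85 = 199.02 mm.
From the linear strain diagram with ε_cu = 0.003: ε_t = 0.003 (d − c)/c = 0.003 × (925 − 199.02)/199.02 = 0.0109.
Since ε_t ≥ 0.005, the section is tension-controlled.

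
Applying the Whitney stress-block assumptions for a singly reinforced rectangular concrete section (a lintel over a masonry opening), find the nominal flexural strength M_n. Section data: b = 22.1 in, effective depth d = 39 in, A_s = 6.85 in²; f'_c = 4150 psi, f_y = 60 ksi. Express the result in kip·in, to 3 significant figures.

T = A_s f_y = 6.85 × 60 = 411 kips.
a = T/(0.85 f'_c b) = 411/(0.85 × 4.15 × 22.1) = 5.272 in.
M_n = T(d − a/2) = 411 × (39 − 2.636) = 14945.6 kip·in.

M_n ≈ 14900 kip·in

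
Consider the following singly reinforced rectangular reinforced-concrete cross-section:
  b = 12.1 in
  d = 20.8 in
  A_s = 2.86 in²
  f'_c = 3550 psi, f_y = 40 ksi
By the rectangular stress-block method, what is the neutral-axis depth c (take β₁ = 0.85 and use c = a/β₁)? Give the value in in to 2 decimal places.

T = A_s f_y = 2.86 × 40 = 114.4 kips.
a = T/(0.85 f'_c b) = 114.4/(0.85 × 3.55 × 12.1) = 3.1332 in.
With β₁ = 0.85, c = a/β₁ = 3.1332/0.85 = 3.69 in.

c ≈ 3.69 in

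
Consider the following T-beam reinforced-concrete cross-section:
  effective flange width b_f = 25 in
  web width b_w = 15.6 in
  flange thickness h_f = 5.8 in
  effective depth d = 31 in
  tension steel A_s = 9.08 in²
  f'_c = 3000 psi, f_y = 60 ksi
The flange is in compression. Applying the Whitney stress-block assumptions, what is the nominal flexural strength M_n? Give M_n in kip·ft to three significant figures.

M_n ≈ 1200 kip·ft

Tension: T = A_s f_y = 9.08 × 60 = 544.8 kips.
Try a within the flange: a = T/(0.85 f'_c b_f) = 544.8/(0.85 × 3 × 25) = 8.546 in.
a = 8.546 > h_f = 5.8 in: the block extends into the web. Split into flange-overhang and web parts.
C_f = 0.85 f'_c (b_f − b_w) h_f = 0.85 × 3 × (25 − 15.6) × 5.8 = 139.0 kips.
Remaining web compression depth: a_w = (T − C_f)/(0.85 f'_c b_w) = (544.8 − 139.0)/(0.85 × 3 × 15.6) = 10.201 in.
M_n = C_f(d − h_f/2) + (T − C_f)(d − a_w/2) = 139.0 × (31 − 2.9) + 405.8 × (31 − 5.1005) = 3905.9 + 10510.0 = 14415.9 kip·in.
M_n = 14415.9/12 = 1201.33 kip·ft.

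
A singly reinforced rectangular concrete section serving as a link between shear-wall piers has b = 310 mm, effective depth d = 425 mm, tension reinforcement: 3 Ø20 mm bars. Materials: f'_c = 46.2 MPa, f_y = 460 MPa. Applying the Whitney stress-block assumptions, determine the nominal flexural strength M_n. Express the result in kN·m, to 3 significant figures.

M_n ≈ 176 kN·m

A_s = 3 × 314 = 942 mm².
T = A_s f_y = 942 × 460 = 433320 N = 433.32 kN.
From C = T: a = T/(0.85 f'_c b) = 433320/(0.85 × 46.2 × 310) = 35.59 mm.
M_n = T(d − a/2) = 433.32 kN × (425 − 17.795) mm = 176.45 kN·m.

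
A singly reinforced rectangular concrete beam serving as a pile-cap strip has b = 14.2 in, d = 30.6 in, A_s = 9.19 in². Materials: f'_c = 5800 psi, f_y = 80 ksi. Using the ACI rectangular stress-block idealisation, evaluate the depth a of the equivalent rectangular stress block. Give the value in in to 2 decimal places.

a ≈ 10.50 in

T = A_s f_y = 9.19 × 80 = 735.2 kips.
a = T/(0.85 f'_c b) = 735.2/(0.85 × 5.8 × 14.2) = 10.50 in.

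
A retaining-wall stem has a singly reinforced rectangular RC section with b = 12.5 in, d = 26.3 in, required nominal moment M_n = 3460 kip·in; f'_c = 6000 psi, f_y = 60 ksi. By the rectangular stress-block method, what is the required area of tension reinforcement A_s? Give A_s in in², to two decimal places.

From M_n = 0.85 f'_c a b (d − a/2):
a = d − √(d² − 2M_n/(0.85 f'_c b)) = 26.3 − √(26.3² − 2 × 3460/(0.85 × 6 × 12.5)) = 2.152 in.
A_s = 0.85 f'_c a b / f_y = 0.85 × 6 × 2.152 × 12.5 / 60 = 2.287 in².

A_s ≈ 2.29 in²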